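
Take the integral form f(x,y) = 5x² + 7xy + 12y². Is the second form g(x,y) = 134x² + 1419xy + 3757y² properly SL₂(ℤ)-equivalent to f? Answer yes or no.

D₁ = -191, D₂ = -191
f: translate: b→-3 (≡7 mod 10), so (5,7,12)→(5,-3,10)
f: reduced (well bottom): (5,-3,10) with a≤c, −a<b≤a
g: translate: b→79 (≡1419 mod 268), so (134,1419,3757)→(134,79,12)
g: flip: (134,79,12)→(12,-79,134)
g: translate: b→-7 (≡-79 mod 24), so (12,-79,134)→(12,-7,5)
g: flip: (12,-7,5)→(5,7,12)
g: translate: b→-3 (≡7 mod 10), so (5,7,12)→(5,-3,10)
g: reduced (well bottom): (5,-3,10) with a≤c, −a<b≤a
reduced forms (5, -3, 10) vs (5, -3, 10) ⇒ equivalent

yes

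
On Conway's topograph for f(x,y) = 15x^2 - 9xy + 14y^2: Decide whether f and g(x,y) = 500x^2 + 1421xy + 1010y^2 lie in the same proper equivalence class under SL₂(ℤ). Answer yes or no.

D₁ = -759, D₂ = -759
f: flip: (15,-9,14)→(14,9,15)
f: reduced (well bottom): (14,9,15) with a≤c, −a<b≤a
g: translate: b→421 (≡1421 mod 1000), so (500,1421,1010)→(500,421,89)
g: flip: (500,421,89)→(89,-421,500)
g: translate: b→-65 (≡-421 mod 178), so (89,-421,500)→(89,-65,14)
g: flip: (89,-65,14)→(14,65,89)
g: translate: b→9 (≡65 mod 28), so (14,65,89)→(14,9,15)
g: reduced (well bottom): (14,9,15) with a≤c, −a<b≤a
reduced forms (14, 9, 15) vs (14, 9, 15) ⇒ equivalent

yes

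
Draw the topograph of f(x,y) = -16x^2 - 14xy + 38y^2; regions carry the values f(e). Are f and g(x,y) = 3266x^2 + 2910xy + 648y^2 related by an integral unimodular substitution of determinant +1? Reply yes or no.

D₁ = 2628, D₂ = 2628
river cycle of f (length 10): (-16, 50, 2), (2, 50, -16), (-16, 46, 8), (8, 50, -4), (-4, 46, 32), (32, 18, -18), (-18, 18, 32), (32, 46, -4), (-4, 50, 8), (8, 46, -16)
river cycle of g (length 10): (-16, 50, 2), (2, 50, -16), (-16, 46, 8), (8, 50, -4), (-4, 46, 32), (32, 18, -18), (-18, 18, 32), (32, 46, -4), (-4, 50, 8), (8, 46, -16)
cycles coincide ⇒ equivalent

yes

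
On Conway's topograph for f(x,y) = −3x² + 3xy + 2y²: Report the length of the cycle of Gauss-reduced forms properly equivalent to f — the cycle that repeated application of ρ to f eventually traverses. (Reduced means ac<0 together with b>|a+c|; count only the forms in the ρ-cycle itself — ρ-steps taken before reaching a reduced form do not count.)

D = 33, ⌊√D⌋ = 5
river: ρ → (2,5,-1)
river: ρ → (-1,5,2)
river: ρ → (2,3,-3)
river: ρ → (-3,3,2)
ρ-cycle length = 4 (tail of 0 descent steps not counted)

4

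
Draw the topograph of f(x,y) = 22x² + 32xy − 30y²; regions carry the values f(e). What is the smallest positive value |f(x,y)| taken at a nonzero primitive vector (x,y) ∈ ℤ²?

river: ρ → (-30,28,24)
river: ρ → (24,20,-34)
river: ρ → (-34,48,10)
river: ρ → (10,52,-24)
river: ρ → (-24,44,18)
river: ρ → (18,28,-40)
river: ρ → (-40,52,6)
river: ρ → (6,56,-22)
river: ρ → (-22,32,30)
river: ρ → (30,28,-24)
river: ρ → (-24,20,34)
river: ρ → (34,48,-10)
river: ρ → (-10,52,24)
river: ρ → (24,44,-18)
river: ρ → (-18,28,40)
river: ρ → (40,52,-6)
river: ρ → (-6,56,22)
river: ρ → (22,32,-30)
closes: descent 0, river 18
min |a| on river = 6

6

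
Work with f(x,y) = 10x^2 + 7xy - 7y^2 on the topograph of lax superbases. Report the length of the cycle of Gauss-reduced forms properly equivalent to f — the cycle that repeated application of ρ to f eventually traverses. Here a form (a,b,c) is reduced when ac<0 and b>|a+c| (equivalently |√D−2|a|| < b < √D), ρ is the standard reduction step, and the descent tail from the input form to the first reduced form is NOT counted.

D = 329, ⌊√D⌋ = 18
river: ρ → (-7,7,10)
river: ρ → (10,13,-4)
river: ρ → (-4,11,13)
river: ρ → (13,15,-2)
river: ρ → (-2,17,5)
river: ρ → (5,13,-8)
river: ρ → (-8,3,10)
river: ρ → (10,17,-1)
river: ρ → (-1,17,10)
river: ρ → (10,3,-8)
river: ρ → (-8,13,5)
river: ρ → (5,17,-2)
river: ρ → (-2,15,13)
river: ρ → (13,11,-4)
river: ρ → (-4,13,10)
river: ρ → (10,7,-7)
ρ-cycle length = 16 (tail of 0 descent steps not counted)

16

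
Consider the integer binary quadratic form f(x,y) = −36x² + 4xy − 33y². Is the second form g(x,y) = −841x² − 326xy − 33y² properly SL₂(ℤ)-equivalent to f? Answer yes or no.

D₁ = -4736, D₂ = -4736
f is negative-definite; reduce −f:
−f: flip: (36,-4,33)→(33,4,36)
−f: reduced (well bottom): (33,4,36) with a≤c, −a<b≤a
flip sign back: reduced form of f is (-33,-4,-36)
g is negative-definite; reduce −g:
−g: flip: (841,326,33)→(33,-326,841)
−g: translate: b→4 (≡-326 mod 66), so (33,-326,841)→(33,4,36)
−g: reduced (well bottom): (33,4,36) with a≤c, −a<b≤a
flip sign back: reduced form of g is (-33,-4,-36)
reduced forms (-33, -4, -36) vs (-33, -4, -36) ⇒ equivalent

yes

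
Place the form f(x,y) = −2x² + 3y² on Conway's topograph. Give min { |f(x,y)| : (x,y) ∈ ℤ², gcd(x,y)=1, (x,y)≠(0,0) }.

descent: ρ → (3,0,-2)
descent: ρ → (-2,4,1)  [lands on river]
river: ρ → (1,4,-2)
closes: descent 2, river 2
min |a| on river = 1

1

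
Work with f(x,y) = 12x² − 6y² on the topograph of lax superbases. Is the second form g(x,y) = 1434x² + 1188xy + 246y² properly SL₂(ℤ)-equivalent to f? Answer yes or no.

D₁ = 288, D₂ = 288
river cycle of f (length 2): (-6, 12, 6), (6, 12, -6)
river cycle of g (length 2): (6, 12, -6), (-6, 12, 6)
cycles coincide ⇒ equivalent

yes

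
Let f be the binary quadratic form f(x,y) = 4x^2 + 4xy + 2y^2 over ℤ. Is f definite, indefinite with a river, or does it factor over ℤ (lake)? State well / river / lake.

D = b²−4ac = 4² − 4·4·2 = -16
D < 0 ⇒ definite ⇒ every region one sign ⇒ single well

well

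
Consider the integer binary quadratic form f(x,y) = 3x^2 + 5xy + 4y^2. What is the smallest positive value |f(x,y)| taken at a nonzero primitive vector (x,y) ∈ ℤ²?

translate: b→-1 (≡5 mod 6), so (3,5,4)→(3,-1,2)
flip: (3,-1,2)→(2,1,3)
reduced (well bottom): (2,1,3) with a≤c, −a<b≤a
well minimum = a = 2

2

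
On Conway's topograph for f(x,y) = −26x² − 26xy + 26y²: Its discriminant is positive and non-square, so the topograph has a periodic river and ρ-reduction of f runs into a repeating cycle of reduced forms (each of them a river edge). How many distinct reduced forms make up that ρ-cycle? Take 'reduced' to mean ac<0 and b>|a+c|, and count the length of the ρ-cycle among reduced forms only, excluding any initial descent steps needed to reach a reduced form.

D = 3380, ⌊√D⌋ = 58
descent: ρ → (26,26,-26)  [lands on river]
river: ρ → (-26,26,26)
ρ-cycle length = 2 (tail of 1 descent step not counted)

2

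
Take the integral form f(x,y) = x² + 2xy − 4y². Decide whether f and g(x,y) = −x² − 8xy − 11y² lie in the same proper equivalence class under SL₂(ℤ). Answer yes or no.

D₁ = 20, D₂ = 20
river cycle of f (length 2): (1, 4, -1), (-1, 4, 1)
river cycle of g (length 2): (-1, 4, 1), (1, 4, -1)
cycles coincide ⇒ equivalent

yes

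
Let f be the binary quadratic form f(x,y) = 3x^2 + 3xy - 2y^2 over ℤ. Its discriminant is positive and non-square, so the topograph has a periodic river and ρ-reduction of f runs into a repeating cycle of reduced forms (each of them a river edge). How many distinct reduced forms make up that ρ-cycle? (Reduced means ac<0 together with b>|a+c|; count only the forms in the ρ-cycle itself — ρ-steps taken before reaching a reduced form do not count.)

D = 33, ⌊√D⌋ = 5
river: ρ → (-2,5,1)
river: ρ → (1,5,-2)
river: ρ → (-2,3,3)
river: ρ → (3,3,-2)
ρ-cycle length = 4 (tail of 0 descent steps not counted)

4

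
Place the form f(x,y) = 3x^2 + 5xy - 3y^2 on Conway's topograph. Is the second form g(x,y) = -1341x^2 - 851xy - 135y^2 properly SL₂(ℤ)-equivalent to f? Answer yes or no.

D₁ = 61, D₂ = 61
river cycle of f (length 6): (-3, 7, 1), (1, 7, -3), (-3, 5, 3), (3, 7, -1), (-1, 7, 3), (3, 5, -3)
river cycle of g (length 6): (-3, 7, 1), (1, 7, -3), (-3, 5, 3), (3, 7, -1), (-1, 7, 3), (3, 5, -3)
cycles coincide ⇒ equivalent

yes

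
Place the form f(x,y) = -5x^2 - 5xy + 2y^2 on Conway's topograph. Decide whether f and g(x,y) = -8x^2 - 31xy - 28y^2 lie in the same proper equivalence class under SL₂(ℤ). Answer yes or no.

D₁ = 65, D₂ = 65
river cycle of f (length 6): (2, 5, -5), (-5, 5, 2), (2, 7, -2), (-2, 5, 5), (5, 5, -2), (-2, 7, 2)
river cycle of g (length 6): (-5, 5, 2), (2, 7, -2), (-2, 5, 5), (5, 5, -2), (-2, 7, 2), (2, 5, -5)
cycles coincide ⇒ equivalent

yes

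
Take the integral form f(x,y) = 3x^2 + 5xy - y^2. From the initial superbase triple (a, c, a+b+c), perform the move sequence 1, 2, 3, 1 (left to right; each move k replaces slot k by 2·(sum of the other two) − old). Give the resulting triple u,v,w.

start (3,-1,7) = (f(1,0),f(0,1),f(1,1))
replace slot 1: 2·((-1)+7) − 3 = 9 → (9,-1,7)
replace slot 2: 2·(9+7) − (-1) = 33 → (9,33,7)
replace slot 3: 2·(9+33) − 7 = 77 → (9,33,77)
replace slot 1: 2·(33+77) − 9 = 211 → (211,33,77)

211,33,77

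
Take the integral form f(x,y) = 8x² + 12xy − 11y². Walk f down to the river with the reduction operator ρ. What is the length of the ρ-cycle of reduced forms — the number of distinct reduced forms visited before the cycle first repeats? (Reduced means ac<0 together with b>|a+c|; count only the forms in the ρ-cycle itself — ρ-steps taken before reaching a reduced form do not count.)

D = 496, ⌊√D⌋ = 22
river: ρ → (-11,10,9)
river: ρ → (9,8,-12)
river: ρ → (-12,16,5)
river: ρ → (5,14,-15)
river: ρ → (-15,16,4)
river: ρ → (4,16,-15)
river: ρ → (-15,14,5)
river: ρ → (5,16,-12)
river: ρ → (-12,8,9)
river: ρ → (9,10,-11)
river: ρ → (-11,12,8)
river: ρ → (8,20,-3)
river: ρ → (-3,22,1)
river: ρ → (1,22,-3)
river: ρ → (-3,20,8)
river: ρ → (8,12,-11)
ρ-cycle length = 16 (tail of 0 descent steps not counted)

16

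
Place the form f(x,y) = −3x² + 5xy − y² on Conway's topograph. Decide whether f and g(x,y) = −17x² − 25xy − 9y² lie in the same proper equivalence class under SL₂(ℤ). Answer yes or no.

D₁ = 13, D₂ = 13
river cycle of f (length 2): (-1, 3, 1), (1, 3, -1)
river cycle of g (length 2): (-1, 3, 1), (1, 3, -1)
cycles coincide ⇒ equivalent

yes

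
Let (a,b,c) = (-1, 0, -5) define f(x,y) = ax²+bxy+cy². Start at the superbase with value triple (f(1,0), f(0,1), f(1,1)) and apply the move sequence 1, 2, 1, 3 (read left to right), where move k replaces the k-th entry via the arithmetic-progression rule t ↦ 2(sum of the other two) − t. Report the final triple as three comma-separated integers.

start (-1,-5,-6) = (f(1,0),f(0,1),f(1,1))
replace slot 1: 2·((-5)+(-6)) − (-1) = -21 → (-21,-5,-6)
replace slot 2: 2·((-21)+(-6)) − (-5) = -49 → (-21,-49,-6)
replace slot 1: 2·((-49)+(-6)) − (-21) = -89 → (-89,-49,-6)
replace slot 3: 2·((-89)+(-49)) − (-6) = -270 → (-89,-49,-270)

-89,-49,-270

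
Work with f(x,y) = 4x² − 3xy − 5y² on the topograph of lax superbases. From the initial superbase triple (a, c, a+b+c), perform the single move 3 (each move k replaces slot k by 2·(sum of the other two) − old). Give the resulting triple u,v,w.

start (4,-5,-4) = (f(1,0),f(0,1),f(1,1))
replace slot 3: 2·(4+(-5)) − (-4) = 2 → (4,-5,2)

4,-5,2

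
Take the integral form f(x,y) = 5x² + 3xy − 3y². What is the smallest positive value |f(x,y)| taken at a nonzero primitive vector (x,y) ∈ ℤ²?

river: ρ → (-3,3,5)
river: ρ → (5,7,-1)
river: ρ → (-1,7,5)
river: ρ → (5,3,-3)
closes: descent 0, river 4
min |a| on river = 1

1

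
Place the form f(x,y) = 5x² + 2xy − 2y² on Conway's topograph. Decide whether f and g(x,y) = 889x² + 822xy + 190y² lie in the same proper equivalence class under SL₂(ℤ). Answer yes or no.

D₁ = 44, D₂ = 44
river cycle of f (length 2): (-2, 6, 1), (1, 6, -2)
river cycle of g (length 2): (-2, 6, 1), (1, 6, -2)
cycles coincide ⇒ equivalent

yes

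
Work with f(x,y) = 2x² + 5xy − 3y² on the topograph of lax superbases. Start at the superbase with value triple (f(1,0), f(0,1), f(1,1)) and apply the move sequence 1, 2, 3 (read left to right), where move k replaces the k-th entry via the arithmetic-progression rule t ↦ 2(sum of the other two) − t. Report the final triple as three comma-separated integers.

start (2,-3,4) = (f(1,0),f(0,1),f(1,1))
replace slot 1: 2·((-3)+4) − 2 = 0 → (0,-3,4)
replace slot 2: 2·(0+4) − (-3) = 11 → (0,11,4)
replace slot 3: 2·(0+11) − 4 = 18 → (0,11,18)

0,11,18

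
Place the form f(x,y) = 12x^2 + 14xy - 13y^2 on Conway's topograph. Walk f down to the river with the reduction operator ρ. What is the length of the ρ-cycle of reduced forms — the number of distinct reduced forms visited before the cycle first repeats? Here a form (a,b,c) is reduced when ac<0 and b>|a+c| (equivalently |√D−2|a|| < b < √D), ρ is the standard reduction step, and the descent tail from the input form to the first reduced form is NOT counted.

D = 820, ⌊√D⌋ = 28
river: ρ → (-13,12,13)
river: ρ → (13,14,-12)
river: ρ → (-12,10,15)
river: ρ → (15,20,-7)
river: ρ → (-7,22,12)
river: ρ → (12,26,-3)
river: ρ → (-3,28,3)
river: ρ → (3,26,-12)
river: ρ → (-12,22,7)
river: ρ → (7,20,-15)
river: ρ → (-15,10,12)
river: ρ → (12,14,-13)
ρ-cycle length = 12 (tail of 0 descent steps not counted)

12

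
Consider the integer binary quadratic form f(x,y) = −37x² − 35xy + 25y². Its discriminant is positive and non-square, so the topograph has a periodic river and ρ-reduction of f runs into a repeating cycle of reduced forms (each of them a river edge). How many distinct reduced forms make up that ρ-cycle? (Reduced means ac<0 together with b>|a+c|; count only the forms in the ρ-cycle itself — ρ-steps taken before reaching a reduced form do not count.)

D = 4925, ⌊√D⌋ = 70
descent: ρ → (25,35,-37)  [lands on river]
river: ρ → (-37,39,23)
river: ρ → (23,53,-23)
river: ρ → (-23,39,37)
river: ρ → (37,35,-25)
river: ρ → (-25,65,7)
river: ρ → (7,61,-43)
river: ρ → (-43,25,25)
river: ρ → (25,25,-43)
river: ρ → (-43,61,7)
river: ρ → (7,65,-25)
river: ρ → (-25,35,37)
river: ρ → (37,39,-23)
river: ρ → (-23,53,23)
river: ρ → (23,39,-37)
river: ρ → (-37,35,25)
river: ρ → (25,65,-7)
river: ρ → (-7,61,43)
river: ρ → (43,25,-25)
river: ρ → (-25,25,43)
river: ρ → (43,61,-7)
river: ρ → (-7,65,25)
ρ-cycle length = 22 (tail of 1 descent step not counted)

22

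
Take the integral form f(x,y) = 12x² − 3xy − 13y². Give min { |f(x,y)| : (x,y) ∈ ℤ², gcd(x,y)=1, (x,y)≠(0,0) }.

descent: ρ → (-13,3,12)  [lands on river]
river: ρ → (12,21,-4)
river: ρ → (-4,19,17)
river: ρ → (17,15,-6)
river: ρ → (-6,21,8)
river: ρ → (8,11,-16)
river: ρ → (-16,21,3)
river: ρ → (3,21,-16)
river: ρ → (-16,11,8)
river: ρ → (8,21,-6)
river: ρ → (-6,15,17)
river: ρ → (17,19,-4)
river: ρ → (-4,21,12)
river: ρ → (12,3,-13)
river: ρ → (-13,23,2)
river: ρ → (2,25,-1)
river: ρ → (-1,25,2)
river: ρ → (2,23,-13)
closes: descent 1, river 18
min |a| on river = 1

1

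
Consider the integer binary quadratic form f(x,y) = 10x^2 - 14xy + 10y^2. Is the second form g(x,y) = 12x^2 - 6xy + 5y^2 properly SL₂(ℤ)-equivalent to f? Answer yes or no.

D₁ = -204, D₂ = -204
f: translate: b→6 (≡-14 mod 20), so (10,-14,10)→(10,6,6)
f: flip: (10,6,6)→(6,-6,10)
f: translate: b→6 (≡-6 mod 12), so (6,-6,10)→(6,6,10)
f: reduced (well bottom): (6,6,10) with a≤c, −a<b≤a
g: flip: (12,-6,5)→(5,6,12)
g: translate: b→-4 (≡6 mod 10), so (5,6,12)→(5,-4,11)
g: reduced (well bottom): (5,-4,11) with a≤c, −a<b≤a
reduced forms (6, 6, 10) vs (5, -4, 11) ⇒ inequivalent

no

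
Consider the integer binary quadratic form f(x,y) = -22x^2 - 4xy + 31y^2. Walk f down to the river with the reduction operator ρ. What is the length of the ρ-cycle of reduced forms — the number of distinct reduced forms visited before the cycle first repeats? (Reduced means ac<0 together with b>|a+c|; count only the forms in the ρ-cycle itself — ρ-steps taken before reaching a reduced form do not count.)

D = 2744, ⌊√D⌋ = 52
descent: ρ → (31,4,-22)
descent: ρ → (-22,40,13)  [lands on river]
river: ρ → (13,38,-25)
river: ρ → (-25,12,26)
river: ρ → (26,40,-11)
river: ρ → (-11,48,10)
river: ρ → (10,52,-1)
river: ρ → (-1,52,10)
river: ρ → (10,48,-11)
river: ρ → (-11,40,26)
river: ρ → (26,12,-25)
river: ρ → (-25,38,13)
river: ρ → (13,40,-22)
river: ρ → (-22,48,5)
river: ρ → (5,52,-2)
river: ρ → (-2,52,5)
river: ρ → (5,48,-22)
ρ-cycle length = 16 (tail of 2 descent steps not counted)

16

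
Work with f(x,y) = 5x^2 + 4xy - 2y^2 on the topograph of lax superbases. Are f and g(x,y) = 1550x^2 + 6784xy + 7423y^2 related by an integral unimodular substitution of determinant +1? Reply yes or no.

D₁ = 56, D₂ = 56
river cycle of f (length 4): (-2, 4, 5), (5, 6, -1), (-1, 6, 5), (5, 4, -2)
river cycle of g (length 4): (5, 4, -2), (-2, 4, 5), (5, 6, -1), (-1, 6, 5)
cycles coincide ⇒ equivalent

yes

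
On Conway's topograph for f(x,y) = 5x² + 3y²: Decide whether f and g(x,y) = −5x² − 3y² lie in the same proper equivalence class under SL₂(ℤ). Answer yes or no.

D₁ = -60, D₂ = -60
f: flip: (5,0,3)→(3,0,5)
f: reduced (well bottom): (3,0,5) with a≤c, −a<b≤a
g is negative-definite; reduce −g:
−g: flip: (5,0,3)→(3,0,5)
−g: reduced (well bottom): (3,0,5) with a≤c, −a<b≤a
flip sign back: reduced form of g is (-3,0,-5)
reduced forms (3, 0, 5) vs (-3, 0, -5) ⇒ inequivalent

no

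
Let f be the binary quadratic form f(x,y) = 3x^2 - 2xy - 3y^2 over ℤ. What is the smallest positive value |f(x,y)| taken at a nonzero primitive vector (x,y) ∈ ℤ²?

descent: ρ → (-3,2,3)  [lands on river]
river: ρ → (3,4,-2)
river: ρ → (-2,4,3)
river: ρ → (3,2,-3)
river: ρ → (-3,4,2)
river: ρ → (2,4,-3)
closes: descent 1, river 6
min |a| on river = 2

2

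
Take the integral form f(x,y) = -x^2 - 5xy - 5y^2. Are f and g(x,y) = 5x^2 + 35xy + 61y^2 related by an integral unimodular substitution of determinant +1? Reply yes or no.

D₁ = 5, D₂ = 5
river cycle of f (length 2): (-1, 1, 1), (1, 1, -1)
river cycle of g (length 2): (1, 1, -1), (-1, 1, 1)
cycles coincide ⇒ equivalent

yes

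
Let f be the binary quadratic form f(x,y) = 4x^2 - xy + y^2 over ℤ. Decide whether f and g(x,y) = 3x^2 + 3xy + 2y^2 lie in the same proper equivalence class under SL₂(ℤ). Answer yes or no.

D₁ = -15, D₂ = -15
f: flip: (4,-1,1)→(1,1,4)
f: reduced (well bottom): (1,1,4) with a≤c, −a<b≤a
g: flip: (3,3,2)→(2,-3,3)
g: translate: b→1 (≡-3 mod 4), so (2,-3,3)→(2,1,2)
g: reduced (well bottom): (2,1,2) with a≤c, −a<b≤a
reduced forms (1, 1, 4) vs (2, 1, 2) ⇒ inequivalent

no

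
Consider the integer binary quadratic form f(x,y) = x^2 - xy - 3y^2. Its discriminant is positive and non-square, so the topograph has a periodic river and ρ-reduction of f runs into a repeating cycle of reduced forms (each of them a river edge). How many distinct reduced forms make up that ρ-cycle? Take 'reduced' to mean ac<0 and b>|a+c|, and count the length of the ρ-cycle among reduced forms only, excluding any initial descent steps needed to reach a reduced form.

D = 13, ⌊√D⌋ = 3
descent: ρ → (-3,1,1)
descent: ρ → (1,3,-1)  [lands on river]
river: ρ → (-1,3,1)
ρ-cycle length = 2 (tail of 2 descent steps not counted)

2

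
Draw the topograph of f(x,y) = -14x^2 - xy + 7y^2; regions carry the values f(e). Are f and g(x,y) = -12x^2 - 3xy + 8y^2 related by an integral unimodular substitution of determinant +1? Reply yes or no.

D₁ = 393, D₂ = 393
river cycle of f (length 16): (7, 15, -6), (-6, 9, 13), (13, 17, -2), (-2, 19, 4), (4, 13, -14), (-14, 15, 3), (3, 15, -14), (-14, 13, 4), (4, 19, -2), (-2, 17, 13), … (6 more)
river cycle of g (length 16): (8, 19, -1), (-1, 19, 8), (8, 13, -7), (-7, 15, 6), (6, 9, -13), (-13, 17, 2), (2, 19, -4), (-4, 13, 14), (14, 15, -3), (-3, 15, 14), … (6 more)
cycles differ ⇒ inequivalent

no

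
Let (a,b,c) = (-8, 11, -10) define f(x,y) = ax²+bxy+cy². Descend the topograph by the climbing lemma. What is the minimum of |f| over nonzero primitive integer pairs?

translate: b→5 (≡-11 mod 16), so (8,-11,10)→(8,5,7)
flip: (8,5,7)→(7,-5,8)
reduced (well bottom): (7,-5,8) with a≤c, −a<b≤a
well minimum |f| = |-7| = 7 (negative-definite)

7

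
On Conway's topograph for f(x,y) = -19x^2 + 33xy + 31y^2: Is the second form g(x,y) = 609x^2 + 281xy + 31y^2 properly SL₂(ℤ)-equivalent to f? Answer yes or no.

D₁ = 3445, D₂ = 3445
river cycle of f (length 18): (31, 29, -21), (-21, 55, 5), (5, 55, -21), (-21, 29, 31), (31, 33, -19), (-19, 43, 21), (21, 41, -21), (-21, 43, 19), (19, 33, -31), (-31, 29, 21), … (8 more)
river cycle of g (length 18): (31, 29, -21), (-21, 55, 5), (5, 55, -21), (-21, 29, 31), (31, 33, -19), (-19, 43, 21), (21, 41, -21), (-21, 43, 19), (19, 33, -31), (-31, 29, 21), … (8 more)
cycles coincide ⇒ equivalent

yes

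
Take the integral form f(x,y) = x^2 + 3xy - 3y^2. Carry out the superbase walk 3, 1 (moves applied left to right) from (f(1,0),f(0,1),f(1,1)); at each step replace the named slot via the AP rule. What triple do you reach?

start (1,-3,1) = (f(1,0),f(0,1),f(1,1))
replace slot 3: 2·(1+(-3)) − 1 = -5 → (1,-3,-5)
replace slot 1: 2·((-3)+(-5)) − 1 = -17 → (-17,-3,-5)

-17,-3,-5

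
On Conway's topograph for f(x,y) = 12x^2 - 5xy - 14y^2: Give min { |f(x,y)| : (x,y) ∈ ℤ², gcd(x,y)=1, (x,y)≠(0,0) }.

descent: ρ → (-14,5,12)  [lands on river]
river: ρ → (12,19,-7)
river: ρ → (-7,23,6)
river: ρ → (6,25,-3)
river: ρ → (-3,23,14)
river: ρ → (14,5,-12)
river: ρ → (-12,19,7)
river: ρ → (7,23,-6)
river: ρ → (-6,25,3)
river: ρ → (3,23,-14)
closes: descent 1, river 10
min |a| on river = 3

3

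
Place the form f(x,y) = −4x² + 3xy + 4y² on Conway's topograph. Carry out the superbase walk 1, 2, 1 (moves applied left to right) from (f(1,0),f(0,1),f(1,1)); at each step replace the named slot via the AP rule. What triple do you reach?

start (-4,4,3) = (f(1,0),f(0,1),f(1,1))
replace slot 1: 2·(4+3) − (-4) = 18 → (18,4,3)
replace slot 2: 2·(18+3) − 4 = 38 → (18,38,3)
replace slot 1: 2·(38+3) − 18 = 64 → (64,38,3)

64,38,3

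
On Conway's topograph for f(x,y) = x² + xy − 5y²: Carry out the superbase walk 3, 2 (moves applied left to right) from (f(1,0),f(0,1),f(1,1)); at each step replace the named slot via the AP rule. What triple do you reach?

start (1,-5,-3) = (f(1,0),f(0,1),f(1,1))
replace slot 3: 2·(1+(-5)) − (-3) = -5 → (1,-5,-5)
replace slot 2: 2·(1+(-5)) − (-5) = -3 → (1,-3,-5)

1,-3,-5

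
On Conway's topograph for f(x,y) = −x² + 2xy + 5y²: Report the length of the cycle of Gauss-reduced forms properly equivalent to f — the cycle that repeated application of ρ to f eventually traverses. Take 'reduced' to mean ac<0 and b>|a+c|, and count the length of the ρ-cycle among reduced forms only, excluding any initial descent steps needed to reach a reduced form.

D = 24, ⌊√D⌋ = 4
descent: ρ → (5,-2,-1)
descent: ρ → (-1,4,2)  [lands on river]
river: ρ → (2,4,-1)
ρ-cycle length = 2 (tail of 2 descent steps not counted)

2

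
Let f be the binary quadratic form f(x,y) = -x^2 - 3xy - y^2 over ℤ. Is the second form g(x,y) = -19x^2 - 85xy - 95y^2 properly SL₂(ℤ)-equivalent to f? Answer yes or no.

D₁ = 5, D₂ = 5
river cycle of f (length 2): (-1, 1, 1), (1, 1, -1)
river cycle of g (length 2): (-1, 1, 1), (1, 1, -1)
cycles coincide ⇒ equivalent

yes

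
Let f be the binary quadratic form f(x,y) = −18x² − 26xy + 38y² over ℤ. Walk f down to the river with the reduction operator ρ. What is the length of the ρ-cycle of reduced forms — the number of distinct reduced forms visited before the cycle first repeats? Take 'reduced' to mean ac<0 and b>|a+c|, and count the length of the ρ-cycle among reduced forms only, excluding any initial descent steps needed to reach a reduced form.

D = 3412, ⌊√D⌋ = 58
descent: ρ → (38,26,-18)  [lands on river]
river: ρ → (-18,46,18)
river: ρ → (18,26,-38)
river: ρ → (-38,50,6)
river: ρ → (6,58,-2)
river: ρ → (-2,58,6)
river: ρ → (6,50,-38)
river: ρ → (-38,26,18)
river: ρ → (18,46,-18)
river: ρ → (-18,26,38)
river: ρ → (38,50,-6)
river: ρ → (-6,58,2)
river: ρ → (2,58,-6)
river: ρ → (-6,50,38)
ρ-cycle length = 14 (tail of 1 descent step not counted)

14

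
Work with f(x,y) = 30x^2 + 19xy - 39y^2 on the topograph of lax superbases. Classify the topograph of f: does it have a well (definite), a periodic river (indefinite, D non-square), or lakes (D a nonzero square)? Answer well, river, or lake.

D = b²−4ac = 19² − 4·30·(-39) = 5041
D = 71² is a perfect square ⇒ form factors over ℤ ⇒ lakes

lake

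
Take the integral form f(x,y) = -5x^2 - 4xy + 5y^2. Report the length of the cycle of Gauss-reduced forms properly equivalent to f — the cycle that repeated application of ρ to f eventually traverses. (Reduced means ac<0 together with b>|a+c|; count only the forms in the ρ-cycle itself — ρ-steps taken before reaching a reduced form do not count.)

D = 116, ⌊√D⌋ = 10
descent: ρ → (5,4,-5)  [lands on river]
river: ρ → (-5,6,4)
river: ρ → (4,10,-1)
river: ρ → (-1,10,4)
river: ρ → (4,6,-5)
river: ρ → (-5,4,5)
river: ρ → (5,6,-4)
river: ρ → (-4,10,1)
river: ρ → (1,10,-4)
river: ρ → (-4,6,5)
ρ-cycle length = 10 (tail of 1 descent step not counted)

10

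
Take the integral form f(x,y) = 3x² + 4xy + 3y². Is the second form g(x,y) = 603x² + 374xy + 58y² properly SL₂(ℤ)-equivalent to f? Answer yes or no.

D₁ = -20, D₂ = -20
f: translate: b→-2 (≡4 mod 6), so (3,4,3)→(3,-2,2)
f: flip: (3,-2,2)→(2,2,3)
f: reduced (well bottom): (2,2,3) with a≤c, −a<b≤a
g: flip: (603,374,58)→(58,-374,603)
g: translate: b→-26 (≡-374 mod 116), so (58,-374,603)→(58,-26,3)
g: flip: (58,-26,3)→(3,26,58)
g: translate: b→2 (≡26 mod 6), so (3,26,58)→(3,2,2)
g: flip: (3,2,2)→(2,-2,3)
g: translate: b→2 (≡-2 mod 4), so (2,-2,3)→(2,2,3)
g: reduced (well bottom): (2,2,3) with a≤c, −a<b≤a
reduced forms (2, 2, 3) vs (2, 2, 3) ⇒ equivalent

yes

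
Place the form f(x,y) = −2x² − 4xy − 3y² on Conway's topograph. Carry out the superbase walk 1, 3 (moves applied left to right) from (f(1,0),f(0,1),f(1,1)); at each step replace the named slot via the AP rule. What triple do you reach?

start (-2,-3,-9) = (f(1,0),f(0,1),f(1,1))
replace slot 1: 2·((-3)+(-9)) − (-2) = -22 → (-22,-3,-9)
replace slot 3: 2·((-22)+(-3)) − (-9) = -41 → (-22,-3,-41)

-22,-3,-41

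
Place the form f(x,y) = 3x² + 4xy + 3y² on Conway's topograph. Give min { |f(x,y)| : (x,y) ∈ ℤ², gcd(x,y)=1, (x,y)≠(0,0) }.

translate: b→-2 (≡4 mod 6), so (3,4,3)→(3,-2,2)
flip: (3,-2,2)→(2,2,3)
reduced (well bottom): (2,2,3) with a≤c, −a<b≤a
well minimum = a = 2

2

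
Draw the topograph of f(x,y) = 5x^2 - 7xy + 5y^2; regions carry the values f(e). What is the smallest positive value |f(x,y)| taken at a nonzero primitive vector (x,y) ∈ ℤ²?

translate: b→3 (≡-7 mod 10), so (5,-7,5)→(5,3,3)
flip: (5,3,3)→(3,-3,5)
translate: b→3 (≡-3 mod 6), so (3,-3,5)→(3,3,5)
reduced (well bottom): (3,3,5) with a≤c, −a<b≤a
well minimum = a = 3

3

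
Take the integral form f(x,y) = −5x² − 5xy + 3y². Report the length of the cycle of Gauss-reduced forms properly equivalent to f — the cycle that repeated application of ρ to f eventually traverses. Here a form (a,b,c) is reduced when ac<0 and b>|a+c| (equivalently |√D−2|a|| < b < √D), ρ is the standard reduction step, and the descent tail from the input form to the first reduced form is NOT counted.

D = 85, ⌊√D⌋ = 9
descent: ρ → (3,5,-5)  [lands on river]
river: ρ → (-5,5,3)
river: ρ → (3,7,-3)
river: ρ → (-3,5,5)
river: ρ → (5,5,-3)
river: ρ → (-3,7,3)
ρ-cycle length = 6 (tail of 1 descent step not counted)

6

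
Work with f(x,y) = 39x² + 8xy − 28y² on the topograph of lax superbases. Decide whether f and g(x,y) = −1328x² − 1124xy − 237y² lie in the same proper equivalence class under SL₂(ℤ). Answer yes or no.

D₁ = 4432, D₂ = 4432
river cycle of f (length 38): (-28, 48, 19), (19, 66, -1), (-1, 66, 19), (19, 48, -28), (-28, 64, 3), (3, 62, -49), (-49, 36, 16), (16, 60, -13), (-13, 44, 48), (48, 52, -9), … (28 more)
river cycle of g (length 38): (-28, 48, 19), (19, 66, -1), (-1, 66, 19), (19, 48, -28), (-28, 64, 3), (3, 62, -49), (-49, 36, 16), (16, 60, -13), (-13, 44, 48), (48, 52, -9), … (28 more)
cycles coincide ⇒ equivalent

yes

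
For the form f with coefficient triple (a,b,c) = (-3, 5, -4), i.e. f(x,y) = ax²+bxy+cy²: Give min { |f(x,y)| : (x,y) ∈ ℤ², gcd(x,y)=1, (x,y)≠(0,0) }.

translate: b→1 (≡-5 mod 6), so (3,-5,4)→(3,1,2)
flip: (3,1,2)→(2,-1,3)
reduced (well bottom): (2,-1,3) with a≤c, −a<b≤a
well minimum |f| = |-2| = 2 (negative-definite)

2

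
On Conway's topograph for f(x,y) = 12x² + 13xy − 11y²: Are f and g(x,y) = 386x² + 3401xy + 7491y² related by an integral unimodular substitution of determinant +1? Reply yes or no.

D₁ = 697, D₂ = 697
river cycle of f (length 18): (-11, 9, 14), (14, 19, -6), (-6, 17, 17), (17, 17, -6), (-6, 19, 14), (14, 9, -11), (-11, 13, 12), (12, 11, -12), (-12, 13, 11), (11, 9, -14), … (8 more)
river cycle of g (length 18): (12, 13, -11), (-11, 9, 14), (14, 19, -6), (-6, 17, 17), (17, 17, -6), (-6, 19, 14), (14, 9, -11), (-11, 13, 12), (12, 11, -12), (-12, 13, 11), … (8 more)
cycles coincide ⇒ equivalent

yes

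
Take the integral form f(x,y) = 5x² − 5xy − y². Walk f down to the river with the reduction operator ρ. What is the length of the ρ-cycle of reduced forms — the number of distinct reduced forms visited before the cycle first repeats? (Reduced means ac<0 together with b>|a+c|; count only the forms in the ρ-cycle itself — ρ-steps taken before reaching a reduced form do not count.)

D = 45, ⌊√D⌋ = 6
descent: ρ → (-1,5,5)  [lands on river]
river: ρ → (5,5,-1)
ρ-cycle length = 2 (tail of 1 descent step not counted)

2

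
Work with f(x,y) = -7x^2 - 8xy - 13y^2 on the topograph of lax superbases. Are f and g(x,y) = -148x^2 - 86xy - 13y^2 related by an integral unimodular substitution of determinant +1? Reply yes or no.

D₁ = -300, D₂ = -300
f is negative-definite; reduce −f:
−f: translate: b→-6 (≡8 mod 14), so (7,8,13)→(7,-6,12)
−f: reduced (well bottom): (7,-6,12) with a≤c, −a<b≤a
flip sign back: reduced form of f is (-7,6,-12)
g is negative-definite; reduce −g:
−g: flip: (148,86,13)→(13,-86,148)
−g: translate: b→-8 (≡-86 mod 26), so (13,-86,148)→(13,-8,7)
−g: flip: (13,-8,7)→(7,8,13)
−g: translate: b→-6 (≡8 mod 14), so (7,8,13)→(7,-6,12)
−g: reduced (well bottom): (7,-6,12) with a≤c, −a<b≤a
flip sign back: reduced form of g is (-7,6,-12)
reduced forms (-7, 6, -12) vs (-7, 6, -12) ⇒ equivalent

yes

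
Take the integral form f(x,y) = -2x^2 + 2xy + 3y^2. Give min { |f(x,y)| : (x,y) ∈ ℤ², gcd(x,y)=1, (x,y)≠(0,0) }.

river: ρ → (3,4,-1)
river: ρ → (-1,4,3)
river: ρ → (3,2,-2)
river: ρ → (-2,2,3)
closes: descent 0, river 4
min |a| on river = 1

1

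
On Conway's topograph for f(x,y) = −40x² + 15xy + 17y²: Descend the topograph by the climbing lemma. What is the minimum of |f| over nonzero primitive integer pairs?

descent: ρ → (17,53,-2)  [lands on river]
river: ρ → (-2,51,43)
river: ρ → (43,35,-10)
river: ρ → (-10,45,23)
river: ρ → (23,47,-8)
river: ρ → (-8,49,17)
closes: descent 1, river 6
min |a| on river = 2

2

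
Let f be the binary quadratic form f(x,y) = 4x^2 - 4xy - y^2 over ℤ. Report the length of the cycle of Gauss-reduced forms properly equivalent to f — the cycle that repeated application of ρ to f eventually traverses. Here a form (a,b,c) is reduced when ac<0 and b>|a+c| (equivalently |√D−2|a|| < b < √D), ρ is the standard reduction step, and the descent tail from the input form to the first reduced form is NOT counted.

D = 32, ⌊√D⌋ = 5
descent: ρ → (-1,4,4)  [lands on river]
river: ρ → (4,4,-1)
ρ-cycle length = 2 (tail of 1 descent step not counted)

2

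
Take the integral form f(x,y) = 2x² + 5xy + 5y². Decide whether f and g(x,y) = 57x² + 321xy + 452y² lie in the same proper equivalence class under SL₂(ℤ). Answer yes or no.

D₁ = -15, D₂ = -15
f: translate: b→1 (≡5 mod 4), so (2,5,5)→(2,1,2)
f: reduced (well bottom): (2,1,2) with a≤c, −a<b≤a
g: translate: b→-21 (≡321 mod 114), so (57,321,452)→(57,-21,2)
g: flip: (57,-21,2)→(2,21,57)
g: translate: b→1 (≡21 mod 4), so (2,21,57)→(2,1,2)
g: reduced (well bottom): (2,1,2) with a≤c, −a<b≤a
reduced forms (2, 1, 2) vs (2, 1, 2) ⇒ equivalent

yes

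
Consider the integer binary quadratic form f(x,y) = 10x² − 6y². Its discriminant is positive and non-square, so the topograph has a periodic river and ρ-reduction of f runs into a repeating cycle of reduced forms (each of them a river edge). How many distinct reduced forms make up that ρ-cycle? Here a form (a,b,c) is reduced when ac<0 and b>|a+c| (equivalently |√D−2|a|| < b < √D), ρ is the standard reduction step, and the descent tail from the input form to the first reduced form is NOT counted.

D = 240, ⌊√D⌋ = 15
descent: ρ → (-6,12,4)  [lands on river]
river: ρ → (4,12,-6)
ρ-cycle length = 2 (tail of 1 descent step not counted)

2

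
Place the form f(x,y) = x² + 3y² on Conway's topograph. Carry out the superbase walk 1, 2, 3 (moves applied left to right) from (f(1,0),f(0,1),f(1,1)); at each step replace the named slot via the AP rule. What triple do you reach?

start (1,3,4) = (f(1,0),f(0,1),f(1,1))
replace slot 1: 2·(3+4) − 1 = 13 → (13,3,4)
replace slot 2: 2·(13+4) − 3 = 31 → (13,31,4)
replace slot 3: 2·(13+31) − 4 = 84 → (13,31,84)

13,31,84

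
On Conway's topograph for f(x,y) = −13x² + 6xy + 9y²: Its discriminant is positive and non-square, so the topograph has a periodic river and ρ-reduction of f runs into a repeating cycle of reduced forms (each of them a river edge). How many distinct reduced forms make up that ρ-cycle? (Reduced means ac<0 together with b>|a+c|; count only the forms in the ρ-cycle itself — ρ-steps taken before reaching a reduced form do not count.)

D = 504, ⌊√D⌋ = 22
river: ρ → (9,12,-10)
river: ρ → (-10,8,11)
river: ρ → (11,14,-7)
river: ρ → (-7,14,11)
river: ρ → (11,8,-10)
river: ρ → (-10,12,9)
river: ρ → (9,6,-13)
river: ρ → (-13,20,2)
river: ρ → (2,20,-13)
river: ρ → (-13,6,9)
ρ-cycle length = 10 (tail of 0 descent steps not counted)

10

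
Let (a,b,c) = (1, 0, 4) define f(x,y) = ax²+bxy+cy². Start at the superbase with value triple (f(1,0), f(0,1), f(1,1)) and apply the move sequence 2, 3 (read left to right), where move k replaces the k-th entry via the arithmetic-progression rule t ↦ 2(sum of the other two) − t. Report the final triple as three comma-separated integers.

start (1,4,5) = (f(1,0),f(0,1),f(1,1))
replace slot 2: 2·(1+5) − 4 = 8 → (1,8,5)
replace slot 3: 2·(1+8) − 5 = 13 → (1,8,13)

1,8,13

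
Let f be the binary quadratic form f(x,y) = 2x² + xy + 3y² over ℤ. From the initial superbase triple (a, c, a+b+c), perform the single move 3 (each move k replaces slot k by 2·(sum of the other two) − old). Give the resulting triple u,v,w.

start (2,3,6) = (f(1,0),f(0,1),f(1,1))
replace slot 3: 2·(2+3) − 6 = 4 → (2,3,4)

2,3,4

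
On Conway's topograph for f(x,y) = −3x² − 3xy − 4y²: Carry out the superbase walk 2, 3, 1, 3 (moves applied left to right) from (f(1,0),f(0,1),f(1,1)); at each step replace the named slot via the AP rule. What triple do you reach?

start (-3,-4,-10) = (f(1,0),f(0,1),f(1,1))
replace slot 2: 2·((-3)+(-10)) − (-4) = -22 → (-3,-22,-10)
replace slot 3: 2·((-3)+(-22)) − (-10) = -40 → (-3,-22,-40)
replace slot 1: 2·((-22)+(-40)) − (-3) = -121 → (-121,-22,-40)
replace slot 3: 2·((-121)+(-22)) − (-40) = -246 → (-121,-22,-246)

-121,-22,-246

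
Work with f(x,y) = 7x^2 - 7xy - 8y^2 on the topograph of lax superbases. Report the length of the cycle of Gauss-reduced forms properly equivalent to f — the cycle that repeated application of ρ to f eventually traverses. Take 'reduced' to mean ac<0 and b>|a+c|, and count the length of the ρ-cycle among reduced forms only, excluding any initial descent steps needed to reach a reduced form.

D = 273, ⌊√D⌋ = 16
descent: ρ → (-8,7,7)  [lands on river]
river: ρ → (7,7,-8)
river: ρ → (-8,9,6)
river: ρ → (6,15,-2)
river: ρ → (-2,13,13)
river: ρ → (13,13,-2)
river: ρ → (-2,15,6)
river: ρ → (6,9,-8)
ρ-cycle length = 8 (tail of 1 descent step not counted)

8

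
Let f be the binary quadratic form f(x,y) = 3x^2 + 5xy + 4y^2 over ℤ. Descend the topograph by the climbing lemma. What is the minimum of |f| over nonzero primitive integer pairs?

translate: b→-1 (≡5 mod 6), so (3,5,4)→(3,-1,2)
flip: (3,-1,2)→(2,1,3)
reduced (well bottom): (2,1,3) with a≤c, −a<b≤a
well minimum = a = 2

2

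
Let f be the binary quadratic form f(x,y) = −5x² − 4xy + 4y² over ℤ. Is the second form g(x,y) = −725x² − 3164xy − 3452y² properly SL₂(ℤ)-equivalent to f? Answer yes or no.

D₁ = 96, D₂ = 96
river cycle of f (length 4): (4, 4, -5), (-5, 6, 3), (3, 6, -5), (-5, 4, 4)
river cycle of g (length 4): (-5, 6, 3), (3, 6, -5), (-5, 4, 4), (4, 4, -5)
cycles coincide ⇒ equivalent

yes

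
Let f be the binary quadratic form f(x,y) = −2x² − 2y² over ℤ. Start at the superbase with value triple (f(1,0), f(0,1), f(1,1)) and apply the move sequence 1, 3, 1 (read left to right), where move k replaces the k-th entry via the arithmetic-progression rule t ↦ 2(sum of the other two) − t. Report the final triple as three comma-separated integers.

start (-2,-2,-4) = (f(1,0),f(0,1),f(1,1))
replace slot 1: 2·((-2)+(-4)) − (-2) = -10 → (-10,-2,-4)
replace slot 3: 2·((-10)+(-2)) − (-4) = -20 → (-10,-2,-20)
replace slot 1: 2·((-2)+(-20)) − (-10) = -34 → (-34,-2,-20)

-34,-2,-20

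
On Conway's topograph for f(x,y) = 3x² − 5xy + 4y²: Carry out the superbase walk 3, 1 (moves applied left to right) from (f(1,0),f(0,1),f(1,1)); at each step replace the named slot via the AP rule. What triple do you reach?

start (3,4,2) = (f(1,0),f(0,1),f(1,1))
replace slot 3: 2·(3+4) − 2 = 12 → (3,4,12)
replace slot 1: 2·(4+12) − 3 = 29 → (29,4,12)

29,4,12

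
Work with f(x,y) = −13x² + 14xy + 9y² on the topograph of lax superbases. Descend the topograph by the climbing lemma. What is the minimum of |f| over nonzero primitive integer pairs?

river: ρ → (9,22,-5)
river: ρ → (-5,18,17)
river: ρ → (17,16,-6)
river: ρ → (-6,20,11)
river: ρ → (11,24,-2)
river: ρ → (-2,24,11)
river: ρ → (11,20,-6)
river: ρ → (-6,16,17)
river: ρ → (17,18,-5)
river: ρ → (-5,22,9)
river: ρ → (9,14,-13)
river: ρ → (-13,12,10)
river: ρ → (10,8,-15)
river: ρ → (-15,22,3)
river: ρ → (3,20,-22)
river: ρ → (-22,24,1)
river: ρ → (1,24,-22)
river: ρ → (-22,20,3)
river: ρ → (3,22,-15)
river: ρ → (-15,8,10)
river: ρ → (10,12,-13)
river: ρ → (-13,14,9)
closes: descent 0, river 22
min |a| on river = 1

1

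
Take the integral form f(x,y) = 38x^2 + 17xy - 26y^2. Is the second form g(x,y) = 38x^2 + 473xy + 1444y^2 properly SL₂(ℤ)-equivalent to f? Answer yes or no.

D₁ = 4241, D₂ = 4241
river cycle of f (length 106): (-26, 35, 29), (29, 23, -32), (-32, 41, 20), (20, 39, -34), (-34, 29, 25), (25, 21, -38), (-38, 55, 8), (8, 57, -31), (-31, 5, 34), (34, 63, -2), … (96 more)
river cycle of g (length 106): (38, 17, -26), (-26, 35, 29), (29, 23, -32), (-32, 41, 20), (20, 39, -34), (-34, 29, 25), (25, 21, -38), (-38, 55, 8), (8, 57, -31), (-31, 5, 34), … (96 more)
cycles coincide ⇒ equivalent

yes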